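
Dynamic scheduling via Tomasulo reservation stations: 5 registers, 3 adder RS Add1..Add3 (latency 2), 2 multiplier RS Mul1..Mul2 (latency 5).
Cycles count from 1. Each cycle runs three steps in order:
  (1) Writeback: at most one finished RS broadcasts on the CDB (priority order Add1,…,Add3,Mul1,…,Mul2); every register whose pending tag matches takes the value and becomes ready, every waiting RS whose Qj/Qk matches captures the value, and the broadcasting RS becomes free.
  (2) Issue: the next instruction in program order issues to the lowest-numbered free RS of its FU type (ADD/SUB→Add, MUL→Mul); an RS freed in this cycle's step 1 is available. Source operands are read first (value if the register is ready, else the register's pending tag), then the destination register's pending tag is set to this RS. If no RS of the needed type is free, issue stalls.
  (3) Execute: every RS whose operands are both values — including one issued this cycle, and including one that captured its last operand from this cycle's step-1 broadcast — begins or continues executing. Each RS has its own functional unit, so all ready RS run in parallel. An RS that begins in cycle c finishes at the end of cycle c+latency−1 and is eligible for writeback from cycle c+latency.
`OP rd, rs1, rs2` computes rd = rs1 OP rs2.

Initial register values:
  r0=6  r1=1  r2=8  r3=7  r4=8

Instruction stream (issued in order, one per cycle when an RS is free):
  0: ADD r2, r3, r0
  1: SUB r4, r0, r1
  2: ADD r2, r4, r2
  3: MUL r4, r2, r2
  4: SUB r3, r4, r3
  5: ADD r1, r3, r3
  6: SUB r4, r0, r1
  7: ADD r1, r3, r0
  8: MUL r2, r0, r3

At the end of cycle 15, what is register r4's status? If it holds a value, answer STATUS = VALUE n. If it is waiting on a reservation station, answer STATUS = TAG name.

  c1: issue ADD r2<-Add1  regs: r0:6,r1:1,r2:Add1,r3:7,r4:8
  c2: issue SUB r4<-Add2  regs: r0:6,r1:1,r2:Add1,r3:7,r4:Add2
  c3: CDB Add1=13; issue ADD r2<-Add1  regs: r0:6,r1:1,r2:Add1,r3:7,r4:Add2
  c4: CDB Add2=5; issue MUL r4<-Mul1  regs: r0:6,r1:1,r2:Add1,r3:7,r4:Mul1
  c5: issue SUB r3<-Add2  regs: r0:6,r1:1,r2:Add1,r3:Add2,r4:Mul1
  c6: CDB Add1=18; issue ADD r1<-Add1  regs: r0:6,r1:Add1,r2:18,r3:Add2,r4:Mul1
  c7: issue SUB r4<-Add3  regs: r0:6,r1:Add1,r2:18,r3:Add2,r4:Add3
  c8: stall  regs: r0:6,r1:Add1,r2:18,r3:Add2,r4:Add3
  c9: stall  regs: r0:6,r1:Add1,r2:18,r3:Add2,r4:Add3
  c10: stall  regs: r0:6,r1:Add1,r2:18,r3:Add2,r4:Add3
  c11: CDB Mul1=324; stall  regs: r0:6,r1:Add1,r2:18,r3:Add2,r4:Add3
  c12: stall  regs: r0:6,r1:Add1,r2:18,r3:Add2,r4:Add3
  c13: CDB Add2=317; issue ADD r1<-Add2  regs: r0:6,r1:Add2,r2:18,r3:317,r4:Add3
  c14: issue MUL r2<-Mul1  regs: r0:6,r1:Add2,r2:Mul1,r3:317,r4:Add3
  c15: CDB Add1=634  regs: r0:6,r1:Add2,r2:Mul1,r3:317,r4:Add3

STATUS = TAG Add3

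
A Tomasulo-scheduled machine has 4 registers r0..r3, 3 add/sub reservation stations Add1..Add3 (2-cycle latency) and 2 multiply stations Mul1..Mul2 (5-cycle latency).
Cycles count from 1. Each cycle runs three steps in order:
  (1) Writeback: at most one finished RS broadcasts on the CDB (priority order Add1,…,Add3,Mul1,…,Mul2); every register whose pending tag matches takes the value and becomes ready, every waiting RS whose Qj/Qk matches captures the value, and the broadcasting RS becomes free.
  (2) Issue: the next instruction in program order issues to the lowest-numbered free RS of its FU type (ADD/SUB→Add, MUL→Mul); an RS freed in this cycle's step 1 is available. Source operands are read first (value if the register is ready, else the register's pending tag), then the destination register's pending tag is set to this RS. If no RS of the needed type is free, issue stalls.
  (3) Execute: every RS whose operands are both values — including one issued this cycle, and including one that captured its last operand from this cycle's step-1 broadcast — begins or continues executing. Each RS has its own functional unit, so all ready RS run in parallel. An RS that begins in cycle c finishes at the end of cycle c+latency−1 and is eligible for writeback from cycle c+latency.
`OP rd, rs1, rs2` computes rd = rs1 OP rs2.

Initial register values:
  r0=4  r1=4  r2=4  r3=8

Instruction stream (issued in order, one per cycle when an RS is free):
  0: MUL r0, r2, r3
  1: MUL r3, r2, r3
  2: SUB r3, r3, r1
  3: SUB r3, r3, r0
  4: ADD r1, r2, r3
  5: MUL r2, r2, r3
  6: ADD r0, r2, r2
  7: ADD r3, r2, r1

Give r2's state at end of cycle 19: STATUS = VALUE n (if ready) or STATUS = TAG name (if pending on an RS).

  c1: issue MUL r0<-Mul1  regs: r0:Mul1,r1:4,r2:4,r3:8
  c2: issue MUL r3<-Mul2  regs: r0:Mul1,r1:4,r2:4,r3:Mul2
  c3: issue SUB r3<-Add1  regs: r0:Mul1,r1:4,r2:4,r3:Add1
  c4: issue SUB r3<-Add2  regs: r0:Mul1,r1:4,r2:4,r3:Add2
  c5: issue ADD r1<-Add3  regs: r0:Mul1,r1:Add3,r2:4,r3:Add2
  c6: CDB Mul1=32; issue MUL r2<-Mul1  regs: r0:32,r1:Add3,r2:Mul1,r3:Add2
  c7: CDB Mul2=32; stall  regs: r0:32,r1:Add3,r2:Mul1,r3:Add2
  c8: stall  regs: r0:32,r1:Add3,r2:Mul1,r3:Add2
  c9: CDB Add1=28; issue ADD r0<-Add1  regs: r0:Add1,r1:Add3,r2:Mul1,r3:Add2
  c10: stall  regs: r0:Add1,r1:Add3,r2:Mul1,r3:Add2
  c11: CDB Add2=-4; issue ADD r3<-Add2  regs: r0:Add1,r1:Add3,r2:Mul1,r3:Add2
  c12: -  regs: r0:Add1,r1:Add3,r2:Mul1,r3:Add2
  c13: CDB Add3=0  regs: r0:Add1,r1:0,r2:Mul1,r3:Add2
  c14: -  regs: r0:Add1,r1:0,r2:Mul1,r3:Add2
  c15: -  regs: r0:Add1,r1:0,r2:Mul1,r3:Add2
  c16: CDB Mul1=-16  regs: r0:Add1,r1:0,r2:-16,r3:Add2
  c17: -  regs: r0:Add1,r1:0,r2:-16,r3:Add2
  c18: CDB Add1=-32  regs: r0:-32,r1:0,r2:-16,r3:Add2
  c19: CDB Add2=-16  regs: r0:-32,r1:0,r2:-16,r3:-16

STATUS = VALUE -16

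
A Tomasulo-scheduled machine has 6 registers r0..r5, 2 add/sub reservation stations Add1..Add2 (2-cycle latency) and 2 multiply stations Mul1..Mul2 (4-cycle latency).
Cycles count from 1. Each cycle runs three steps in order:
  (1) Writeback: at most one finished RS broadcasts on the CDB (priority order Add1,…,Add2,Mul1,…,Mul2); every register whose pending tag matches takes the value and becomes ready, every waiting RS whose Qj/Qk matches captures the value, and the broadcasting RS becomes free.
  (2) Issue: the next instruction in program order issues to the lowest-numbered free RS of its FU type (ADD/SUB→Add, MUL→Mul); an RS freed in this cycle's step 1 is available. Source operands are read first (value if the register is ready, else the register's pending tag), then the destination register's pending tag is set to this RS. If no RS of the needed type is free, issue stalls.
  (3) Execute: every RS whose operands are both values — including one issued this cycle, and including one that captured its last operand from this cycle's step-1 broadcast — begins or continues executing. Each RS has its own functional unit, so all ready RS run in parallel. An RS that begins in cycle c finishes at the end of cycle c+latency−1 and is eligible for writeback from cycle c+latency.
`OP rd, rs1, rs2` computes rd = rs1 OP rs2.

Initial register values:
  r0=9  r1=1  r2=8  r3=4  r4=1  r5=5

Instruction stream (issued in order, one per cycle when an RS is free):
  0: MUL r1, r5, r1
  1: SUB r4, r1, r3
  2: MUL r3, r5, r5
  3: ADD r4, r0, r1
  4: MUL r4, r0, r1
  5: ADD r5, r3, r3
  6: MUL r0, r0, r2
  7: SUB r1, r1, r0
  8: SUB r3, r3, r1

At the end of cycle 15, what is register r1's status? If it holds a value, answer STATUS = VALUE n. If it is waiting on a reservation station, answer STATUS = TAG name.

c1: issue MUL r1<-Mul1 | r0:9,r1:Mul1,r2:8,r3:4,r4:1,r5:5
c2: issue SUB r4<-Add1 | r0:9,r1:Mul1,r2:8,r3:4,r4:Add1,r5:5
c3: issue MUL r3<-Mul2 | r0:9,r1:Mul1,r2:8,r3:Mul2,r4:Add1,r5:5
c4: issue ADD r4<-Add2 | r0:9,r1:Mul1,r2:8,r3:Mul2,r4:Add2,r5:5
c5: CDB Mul1=5; issue MUL r4<-Mul1 | r0:9,r1:5,r2:8,r3:Mul2,r4:Mul1,r5:5
c6: stall | r0:9,r1:5,r2:8,r3:Mul2,r4:Mul1,r5:5
c7: CDB Add1=1; issue ADD r5<-Add1 | r0:9,r1:5,r2:8,r3:Mul2,r4:Mul1,r5:Add1
c8: CDB Add2=14; stall | r0:9,r1:5,r2:8,r3:Mul2,r4:Mul1,r5:Add1
c9: CDB Mul1=45; issue MUL r0<-Mul1 | r0:Mul1,r1:5,r2:8,r3:Mul2,r4:45,r5:Add1
c10: CDB Mul2=25; issue SUB r1<-Add2 | r0:Mul1,r1:Add2,r2:8,r3:25,r4:45,r5:Add1
c11: stall | r0:Mul1,r1:Add2,r2:8,r3:25,r4:45,r5:Add1
c12: CDB Add1=50; issue SUB r3<-Add1 | r0:Mul1,r1:Add2,r2:8,r3:Add1,r4:45,r5:50
c13: CDB Mul1=72 | r0:72,r1:Add2,r2:8,r3:Add1,r4:45,r5:50
c14: - | r0:72,r1:Add2,r2:8,r3:Add1,r4:45,r5:50
c15: CDB Add2=-67 | r0:72,r1:-67,r2:8,r3:Add1,r4:45,r5:50

STATUS = VALUE -67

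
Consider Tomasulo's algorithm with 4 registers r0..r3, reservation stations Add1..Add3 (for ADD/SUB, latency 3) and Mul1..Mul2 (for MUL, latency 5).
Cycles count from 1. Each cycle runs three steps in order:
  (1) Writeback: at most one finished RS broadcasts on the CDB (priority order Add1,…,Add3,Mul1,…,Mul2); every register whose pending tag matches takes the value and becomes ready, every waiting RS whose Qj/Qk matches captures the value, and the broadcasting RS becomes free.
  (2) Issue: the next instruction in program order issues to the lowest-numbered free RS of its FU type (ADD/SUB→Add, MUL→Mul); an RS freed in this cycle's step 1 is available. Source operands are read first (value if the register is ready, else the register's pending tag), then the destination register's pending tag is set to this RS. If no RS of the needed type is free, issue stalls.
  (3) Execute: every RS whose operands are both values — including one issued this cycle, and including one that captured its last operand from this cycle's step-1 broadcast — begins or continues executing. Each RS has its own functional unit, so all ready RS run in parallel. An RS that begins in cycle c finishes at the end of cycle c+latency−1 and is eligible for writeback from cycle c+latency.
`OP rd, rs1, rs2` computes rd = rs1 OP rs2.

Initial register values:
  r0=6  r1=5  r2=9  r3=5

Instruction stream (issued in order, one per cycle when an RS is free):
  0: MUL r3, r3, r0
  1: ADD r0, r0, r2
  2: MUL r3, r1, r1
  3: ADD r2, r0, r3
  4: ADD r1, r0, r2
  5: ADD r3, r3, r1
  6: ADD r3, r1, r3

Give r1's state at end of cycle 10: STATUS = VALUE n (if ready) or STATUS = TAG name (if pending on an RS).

c1: issue MUL r3<-Mul1 | r0:6,r1:5,r2:9,r3:Mul1
c2: issue ADD r0<-Add1 | r0:Add1,r1:5,r2:9,r3:Mul1
c3: issue MUL r3<-Mul2 | r0:Add1,r1:5,r2:9,r3:Mul2
c4: issue ADD r2<-Add2 | r0:Add1,r1:5,r2:Add2,r3:Mul2
c5: CDB Add1=15; issue ADD r1<-Add1 | r0:15,r1:Add1,r2:Add2,r3:Mul2
c6: CDB Mul1=30; issue ADD r3<-Add3 | r0:15,r1:Add1,r2:Add2,r3:Add3
c7: stall | r0:15,r1:Add1,r2:Add2,r3:Add3
c8: CDB Mul2=25; stall | r0:15,r1:Add1,r2:Add2,r3:Add3
c9: stall | r0:15,r1:Add1,r2:Add2,r3:Add3
c10: stall | r0:15,r1:Add1,r2:Add2,r3:Add3

STATUS = TAG Add1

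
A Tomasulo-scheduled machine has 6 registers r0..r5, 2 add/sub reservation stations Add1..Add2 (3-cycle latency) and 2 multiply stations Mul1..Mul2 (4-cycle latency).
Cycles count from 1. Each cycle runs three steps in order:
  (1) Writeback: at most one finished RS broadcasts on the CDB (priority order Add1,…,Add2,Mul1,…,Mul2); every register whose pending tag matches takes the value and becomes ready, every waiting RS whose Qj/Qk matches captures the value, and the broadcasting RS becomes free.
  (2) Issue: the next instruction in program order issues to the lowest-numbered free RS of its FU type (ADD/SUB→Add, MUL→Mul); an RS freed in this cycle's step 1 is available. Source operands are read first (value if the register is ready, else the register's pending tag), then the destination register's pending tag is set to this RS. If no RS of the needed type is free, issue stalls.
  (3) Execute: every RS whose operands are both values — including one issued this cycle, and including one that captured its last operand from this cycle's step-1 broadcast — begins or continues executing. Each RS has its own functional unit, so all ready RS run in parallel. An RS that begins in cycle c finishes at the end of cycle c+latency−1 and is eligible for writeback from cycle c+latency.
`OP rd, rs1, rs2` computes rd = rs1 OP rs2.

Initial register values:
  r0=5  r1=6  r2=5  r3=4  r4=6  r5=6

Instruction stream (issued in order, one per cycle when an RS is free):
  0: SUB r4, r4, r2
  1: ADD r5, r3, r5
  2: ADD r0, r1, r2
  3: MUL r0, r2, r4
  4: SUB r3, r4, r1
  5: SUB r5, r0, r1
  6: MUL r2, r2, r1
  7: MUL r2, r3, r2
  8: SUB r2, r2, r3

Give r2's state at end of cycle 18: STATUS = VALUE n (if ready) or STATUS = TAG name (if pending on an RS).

cycle 1: issue SUB r4<-Add1 // r0:5,r1:6,r2:5,r3:4,r4:Add1,r5:6
cycle 2: issue ADD r5<-Add2 // r0:5,r1:6,r2:5,r3:4,r4:Add1,r5:Add2
cycle 3: stall // r0:5,r1:6,r2:5,r3:4,r4:Add1,r5:Add2
cycle 4: CDB Add1=1; issue ADD r0<-Add1 // r0:Add1,r1:6,r2:5,r3:4,r4:1,r5:Add2
cycle 5: CDB Add2=10; issue MUL r0<-Mul1 // r0:Mul1,r1:6,r2:5,r3:4,r4:1,r5:10
cycle 6: issue SUB r3<-Add2 // r0:Mul1,r1:6,r2:5,r3:Add2,r4:1,r5:10
cycle 7: CDB Add1=11; issue SUB r5<-Add1 // r0:Mul1,r1:6,r2:5,r3:Add2,r4:1,r5:Add1
cycle 8: issue MUL r2<-Mul2 // r0:Mul1,r1:6,r2:Mul2,r3:Add2,r4:1,r5:Add1
cycle 9: CDB Add2=-5; stall // r0:Mul1,r1:6,r2:Mul2,r3:-5,r4:1,r5:Add1
cycle 10: CDB Mul1=5; issue MUL r2<-Mul1 // r0:5,r1:6,r2:Mul1,r3:-5,r4:1,r5:Add1
cycle 11: issue SUB r2<-Add2 // r0:5,r1:6,r2:Add2,r3:-5,r4:1,r5:Add1
cycle 12: CDB Mul2=30 // r0:5,r1:6,r2:Add2,r3:-5,r4:1,r5:Add1
cycle 13: CDB Add1=-1 // r0:5,r1:6,r2:Add2,r3:-5,r4:1,r5:-1
cycle 14: - // r0:5,r1:6,r2:Add2,r3:-5,r4:1,r5:-1
cycle 15: - // r0:5,r1:6,r2:Add2,r3:-5,r4:1,r5:-1
cycle 16: CDB Mul1=-150 // r0:5,r1:6,r2:Add2,r3:-5,r4:1,r5:-1
cycle 17: - // r0:5,r1:6,r2:Add2,r3:-5,r4:1,r5:-1
cycle 18: - // r0:5,r1:6,r2:Add2,r3:-5,r4:1,r5:-1

STATUS = TAG Add2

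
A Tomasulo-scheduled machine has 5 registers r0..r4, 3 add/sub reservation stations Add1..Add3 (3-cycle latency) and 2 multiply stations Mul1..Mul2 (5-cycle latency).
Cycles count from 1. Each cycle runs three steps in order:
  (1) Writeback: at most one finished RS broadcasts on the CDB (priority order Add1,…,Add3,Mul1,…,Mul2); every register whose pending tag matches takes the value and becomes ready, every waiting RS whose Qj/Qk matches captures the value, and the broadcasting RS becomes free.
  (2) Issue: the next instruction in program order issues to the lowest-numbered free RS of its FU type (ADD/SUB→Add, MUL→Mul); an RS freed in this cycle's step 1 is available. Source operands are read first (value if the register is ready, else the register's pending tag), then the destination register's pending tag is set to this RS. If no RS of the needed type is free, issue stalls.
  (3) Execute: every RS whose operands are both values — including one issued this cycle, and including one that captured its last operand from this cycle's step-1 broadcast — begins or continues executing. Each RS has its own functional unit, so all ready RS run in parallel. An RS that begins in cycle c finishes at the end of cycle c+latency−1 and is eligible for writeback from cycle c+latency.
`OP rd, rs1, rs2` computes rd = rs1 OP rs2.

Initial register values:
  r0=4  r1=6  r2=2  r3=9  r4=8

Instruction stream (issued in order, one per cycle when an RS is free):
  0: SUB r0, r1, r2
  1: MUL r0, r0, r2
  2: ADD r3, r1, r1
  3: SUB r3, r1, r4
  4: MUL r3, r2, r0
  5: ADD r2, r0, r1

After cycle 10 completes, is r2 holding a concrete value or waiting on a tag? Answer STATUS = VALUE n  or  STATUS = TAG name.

c1: issue SUB r0<-Add1 | r0:Add1,r1:6,r2:2,r3:9,r4:8
c2: issue MUL r0<-Mul1 | r0:Mul1,r1:6,r2:2,r3:9,r4:8
c3: issue ADD r3<-Add2 | r0:Mul1,r1:6,r2:2,r3:Add2,r4:8
c4: CDB Add1=4; issue SUB r3<-Add1 | r0:Mul1,r1:6,r2:2,r3:Add1,r4:8
c5: issue MUL r3<-Mul2 | r0:Mul1,r1:6,r2:2,r3:Mul2,r4:8
c6: CDB Add2=12; issue ADD r2<-Add2 | r0:Mul1,r1:6,r2:Add2,r3:Mul2,r4:8
c7: CDB Add1=-2 | r0:Mul1,r1:6,r2:Add2,r3:Mul2,r4:8
c8: - | r0:Mul1,r1:6,r2:Add2,r3:Mul2,r4:8
c9: CDB Mul1=8 | r0:8,r1:6,r2:Add2,r3:Mul2,r4:8
c10: - | r0:8,r1:6,r2:Add2,r3:Mul2,r4:8

STATUS = TAG Add2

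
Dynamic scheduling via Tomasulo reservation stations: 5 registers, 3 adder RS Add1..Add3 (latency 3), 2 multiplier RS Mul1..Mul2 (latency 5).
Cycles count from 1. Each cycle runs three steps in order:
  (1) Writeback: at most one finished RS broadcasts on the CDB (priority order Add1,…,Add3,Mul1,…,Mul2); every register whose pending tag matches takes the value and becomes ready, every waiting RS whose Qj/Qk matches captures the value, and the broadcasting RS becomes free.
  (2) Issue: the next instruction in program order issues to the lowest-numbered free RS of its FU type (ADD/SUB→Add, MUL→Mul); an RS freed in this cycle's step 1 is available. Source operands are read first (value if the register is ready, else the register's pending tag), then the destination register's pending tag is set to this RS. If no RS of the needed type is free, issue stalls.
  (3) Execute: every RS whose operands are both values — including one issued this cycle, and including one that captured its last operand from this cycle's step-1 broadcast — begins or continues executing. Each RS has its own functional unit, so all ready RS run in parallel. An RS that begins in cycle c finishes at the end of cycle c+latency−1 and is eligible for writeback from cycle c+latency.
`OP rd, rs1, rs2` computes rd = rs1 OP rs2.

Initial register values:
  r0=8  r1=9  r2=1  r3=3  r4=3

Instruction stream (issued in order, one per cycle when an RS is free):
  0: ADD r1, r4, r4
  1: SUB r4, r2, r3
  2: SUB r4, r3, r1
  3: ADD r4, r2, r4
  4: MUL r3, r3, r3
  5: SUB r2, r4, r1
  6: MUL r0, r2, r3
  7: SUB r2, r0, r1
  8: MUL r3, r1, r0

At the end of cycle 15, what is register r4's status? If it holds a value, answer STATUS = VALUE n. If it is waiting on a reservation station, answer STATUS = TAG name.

STATUS = VALUE -2

  c1: issue ADD r1<-Add1  regs: r0:8,r1:Add1,r2:1,r3:3,r4:3
  c2: issue SUB r4<-Add2  regs: r0:8,r1:Add1,r2:1,r3:3,r4:Add2
  c3: issue SUB r4<-Add3  regs: r0:8,r1:Add1,r2:1,r3:3,r4:Add3
  c4: CDB Add1=6; issue ADD r4<-Add1  regs: r0:8,r1:6,r2:1,r3:3,r4:Add1
  c5: CDB Add2=-2; issue MUL r3<-Mul1  regs: r0:8,r1:6,r2:1,r3:Mul1,r4:Add1
  c6: issue SUB r2<-Add2  regs: r0:8,r1:6,r2:Add2,r3:Mul1,r4:Add1
  c7: CDB Add3=-3; issue MUL r0<-Mul2  regs: r0:Mul2,r1:6,r2:Add2,r3:Mul1,r4:Add1
  c8: issue SUB r2<-Add3  regs: r0:Mul2,r1:6,r2:Add3,r3:Mul1,r4:Add1
  c9: stall  regs: r0:Mul2,r1:6,r2:Add3,r3:Mul1,r4:Add1
  c10: CDB Add1=-2; stall  regs: r0:Mul2,r1:6,r2:Add3,r3:Mul1,r4:-2
  c11: CDB Mul1=9; issue MUL r3<-Mul1  regs: r0:Mul2,r1:6,r2:Add3,r3:Mul1,r4:-2
  c12: -  regs: r0:Mul2,r1:6,r2:Add3,r3:Mul1,r4:-2
  c13: CDB Add2=-8  regs: r0:Mul2,r1:6,r2:Add3,r3:Mul1,r4:-2
  c14: -  regs: r0:Mul2,r1:6,r2:Add3,r3:Mul1,r4:-2
  c15: -  regs: r0:Mul2,r1:6,r2:Add3,r3:Mul1,r4:-2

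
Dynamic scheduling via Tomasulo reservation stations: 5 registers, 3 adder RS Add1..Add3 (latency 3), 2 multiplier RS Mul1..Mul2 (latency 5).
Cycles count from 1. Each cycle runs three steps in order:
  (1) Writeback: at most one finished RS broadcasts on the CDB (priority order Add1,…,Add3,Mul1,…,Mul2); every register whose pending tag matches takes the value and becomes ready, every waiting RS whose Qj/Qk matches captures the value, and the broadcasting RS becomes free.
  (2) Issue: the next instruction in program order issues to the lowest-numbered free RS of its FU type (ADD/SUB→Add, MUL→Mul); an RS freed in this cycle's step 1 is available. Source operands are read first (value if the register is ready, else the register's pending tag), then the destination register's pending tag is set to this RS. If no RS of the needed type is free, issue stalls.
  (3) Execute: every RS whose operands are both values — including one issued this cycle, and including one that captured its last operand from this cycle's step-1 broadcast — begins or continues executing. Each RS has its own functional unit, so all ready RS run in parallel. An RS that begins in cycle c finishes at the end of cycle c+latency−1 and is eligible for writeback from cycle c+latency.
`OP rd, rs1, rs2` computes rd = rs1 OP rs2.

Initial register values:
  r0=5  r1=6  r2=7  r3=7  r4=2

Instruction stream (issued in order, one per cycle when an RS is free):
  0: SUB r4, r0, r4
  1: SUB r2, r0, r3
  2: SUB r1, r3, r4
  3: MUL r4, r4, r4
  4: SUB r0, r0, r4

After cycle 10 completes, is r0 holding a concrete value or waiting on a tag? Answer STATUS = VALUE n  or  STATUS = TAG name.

cycle 1: issue SUB r4<-Add1 // r0:5,r1:6,r2:7,r3:7,r4:Add1
cycle 2: issue SUB r2<-Add2 // r0:5,r1:6,r2:Add2,r3:7,r4:Add1
cycle 3: issue SUB r1<-Add3 // r0:5,r1:Add3,r2:Add2,r3:7,r4:Add1
cycle 4: CDB Add1=3; issue MUL r4<-Mul1 // r0:5,r1:Add3,r2:Add2,r3:7,r4:Mul1
cycle 5: CDB Add2=-2; issue SUB r0<-Add1 // r0:Add1,r1:Add3,r2:-2,r3:7,r4:Mul1
cycle 6: - // r0:Add1,r1:Add3,r2:-2,r3:7,r4:Mul1
cycle 7: CDB Add3=4 // r0:Add1,r1:4,r2:-2,r3:7,r4:Mul1
cycle 8: - // r0:Add1,r1:4,r2:-2,r3:7,r4:Mul1
cycle 9: CDB Mul1=9 // r0:Add1,r1:4,r2:-2,r3:7,r4:9
cycle 10: - // r0:Add1,r1:4,r2:-2,r3:7,r4:9

STATUS = TAG Add1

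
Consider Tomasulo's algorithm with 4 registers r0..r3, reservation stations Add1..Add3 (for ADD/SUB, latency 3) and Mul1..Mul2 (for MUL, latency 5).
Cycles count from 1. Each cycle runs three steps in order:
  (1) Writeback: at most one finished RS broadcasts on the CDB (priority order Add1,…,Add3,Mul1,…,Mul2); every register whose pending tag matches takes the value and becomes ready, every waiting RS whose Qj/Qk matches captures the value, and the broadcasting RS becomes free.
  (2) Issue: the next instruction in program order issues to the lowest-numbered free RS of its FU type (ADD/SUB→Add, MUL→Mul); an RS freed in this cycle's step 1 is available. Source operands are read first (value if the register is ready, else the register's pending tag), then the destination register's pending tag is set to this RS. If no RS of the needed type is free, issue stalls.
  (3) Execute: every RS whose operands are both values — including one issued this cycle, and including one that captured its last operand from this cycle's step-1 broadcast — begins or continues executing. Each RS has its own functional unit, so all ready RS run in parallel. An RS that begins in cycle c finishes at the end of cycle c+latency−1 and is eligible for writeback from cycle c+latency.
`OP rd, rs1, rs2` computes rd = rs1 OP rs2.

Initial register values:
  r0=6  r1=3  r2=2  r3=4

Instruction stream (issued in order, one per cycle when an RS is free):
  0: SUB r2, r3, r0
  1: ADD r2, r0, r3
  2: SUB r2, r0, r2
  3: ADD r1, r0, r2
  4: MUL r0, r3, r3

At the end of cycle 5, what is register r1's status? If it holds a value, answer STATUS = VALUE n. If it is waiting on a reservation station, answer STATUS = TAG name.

  c1: issue SUB r2<-Add1  regs: r0:6,r1:3,r2:Add1,r3:4
  c2: issue ADD r2<-Add2  regs: r0:6,r1:3,r2:Add2,r3:4
  c3: issue SUB r2<-Add3  regs: r0:6,r1:3,r2:Add3,r3:4
  c4: CDB Add1=-2; issue ADD r1<-Add1  regs: r0:6,r1:Add1,r2:Add3,r3:4
  c5: CDB Add2=10; issue MUL r0<-Mul1  regs: r0:Mul1,r1:Add1,r2:Add3,r3:4

STATUS = TAG Add1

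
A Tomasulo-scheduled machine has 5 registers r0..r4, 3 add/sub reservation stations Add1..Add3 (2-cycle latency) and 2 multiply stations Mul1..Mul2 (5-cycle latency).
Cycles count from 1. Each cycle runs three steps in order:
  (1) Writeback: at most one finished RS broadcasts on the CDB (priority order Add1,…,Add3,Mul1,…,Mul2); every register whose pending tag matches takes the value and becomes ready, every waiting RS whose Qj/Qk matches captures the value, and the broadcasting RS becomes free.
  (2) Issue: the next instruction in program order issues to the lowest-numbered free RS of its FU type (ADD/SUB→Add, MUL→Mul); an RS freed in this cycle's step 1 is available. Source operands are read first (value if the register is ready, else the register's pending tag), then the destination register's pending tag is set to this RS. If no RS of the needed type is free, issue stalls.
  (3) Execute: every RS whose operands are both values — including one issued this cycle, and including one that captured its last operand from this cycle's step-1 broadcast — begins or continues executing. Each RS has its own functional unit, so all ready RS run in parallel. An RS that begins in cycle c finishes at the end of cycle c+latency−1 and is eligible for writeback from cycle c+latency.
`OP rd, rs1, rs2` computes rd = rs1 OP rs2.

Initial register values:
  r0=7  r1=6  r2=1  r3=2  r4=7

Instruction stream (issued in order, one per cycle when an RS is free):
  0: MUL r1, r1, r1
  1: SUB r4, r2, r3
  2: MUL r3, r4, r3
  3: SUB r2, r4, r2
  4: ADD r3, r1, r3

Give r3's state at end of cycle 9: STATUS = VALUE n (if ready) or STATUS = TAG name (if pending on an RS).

  c1: issue MUL r1<-Mul1  regs: r0:7,r1:Mul1,r2:1,r3:2,r4:7
  c2: issue SUB r4<-Add1  regs: r0:7,r1:Mul1,r2:1,r3:2,r4:Add1
  c3: issue MUL r3<-Mul2  regs: r0:7,r1:Mul1,r2:1,r3:Mul2,r4:Add1
  c4: CDB Add1=-1; issue SUB r2<-Add1  regs: r0:7,r1:Mul1,r2:Add1,r3:Mul2,r4:-1
  c5: issue ADD r3<-Add2  regs: r0:7,r1:Mul1,r2:Add1,r3:Add2,r4:-1
  c6: CDB Add1=-2  regs: r0:7,r1:Mul1,r2:-2,r3:Add2,r4:-1
  c7: CDB Mul1=36  regs: r0:7,r1:36,r2:-2,r3:Add2,r4:-1
  c8: -  regs: r0:7,r1:36,r2:-2,r3:Add2,r4:-1
  c9: CDB Mul2=-2  regs: r0:7,r1:36,r2:-2,r3:Add2,r4:-1

STATUS = TAG Add2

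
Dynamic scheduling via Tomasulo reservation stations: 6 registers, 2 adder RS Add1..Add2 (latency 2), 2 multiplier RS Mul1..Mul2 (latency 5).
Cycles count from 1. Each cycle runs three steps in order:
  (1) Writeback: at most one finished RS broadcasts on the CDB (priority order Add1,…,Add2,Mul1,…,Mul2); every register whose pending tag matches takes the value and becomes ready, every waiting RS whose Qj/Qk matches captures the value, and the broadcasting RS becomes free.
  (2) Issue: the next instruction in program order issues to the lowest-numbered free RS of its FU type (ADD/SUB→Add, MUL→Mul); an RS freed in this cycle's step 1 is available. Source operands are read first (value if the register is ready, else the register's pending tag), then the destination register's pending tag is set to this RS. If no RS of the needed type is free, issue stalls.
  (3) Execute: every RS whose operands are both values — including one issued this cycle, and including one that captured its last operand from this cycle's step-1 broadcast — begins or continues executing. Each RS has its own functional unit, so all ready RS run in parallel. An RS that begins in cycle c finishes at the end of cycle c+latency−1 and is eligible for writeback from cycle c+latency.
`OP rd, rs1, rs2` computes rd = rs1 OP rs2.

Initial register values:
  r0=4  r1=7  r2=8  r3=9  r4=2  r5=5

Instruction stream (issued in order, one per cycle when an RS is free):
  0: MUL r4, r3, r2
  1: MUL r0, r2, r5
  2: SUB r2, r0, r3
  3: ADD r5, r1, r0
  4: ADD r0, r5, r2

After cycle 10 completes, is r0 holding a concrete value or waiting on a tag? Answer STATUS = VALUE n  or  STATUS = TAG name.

STATUS = TAG Add1

c1: issue MUL r4<-Mul1 | r0:4,r1:7,r2:8,r3:9,r4:Mul1,r5:5
c2: issue MUL r0<-Mul2 | r0:Mul2,r1:7,r2:8,r3:9,r4:Mul1,r5:5
c3: issue SUB r2<-Add1 | r0:Mul2,r1:7,r2:Add1,r3:9,r4:Mul1,r5:5
c4: issue ADD r5<-Add2 | r0:Mul2,r1:7,r2:Add1,r3:9,r4:Mul1,r5:Add2
c5: stall | r0:Mul2,r1:7,r2:Add1,r3:9,r4:Mul1,r5:Add2
c6: CDB Mul1=72; stall | r0:Mul2,r1:7,r2:Add1,r3:9,r4:72,r5:Add2
c7: CDB Mul2=40; stall | r0:40,r1:7,r2:Add1,r3:9,r4:72,r5:Add2
c8: stall | r0:40,r1:7,r2:Add1,r3:9,r4:72,r5:Add2
c9: CDB Add1=31; issue ADD r0<-Add1 | r0:Add1,r1:7,r2:31,r3:9,r4:72,r5:Add2
c10: CDB Add2=47 | r0:Add1,r1:7,r2:31,r3:9,r4:72,r5:47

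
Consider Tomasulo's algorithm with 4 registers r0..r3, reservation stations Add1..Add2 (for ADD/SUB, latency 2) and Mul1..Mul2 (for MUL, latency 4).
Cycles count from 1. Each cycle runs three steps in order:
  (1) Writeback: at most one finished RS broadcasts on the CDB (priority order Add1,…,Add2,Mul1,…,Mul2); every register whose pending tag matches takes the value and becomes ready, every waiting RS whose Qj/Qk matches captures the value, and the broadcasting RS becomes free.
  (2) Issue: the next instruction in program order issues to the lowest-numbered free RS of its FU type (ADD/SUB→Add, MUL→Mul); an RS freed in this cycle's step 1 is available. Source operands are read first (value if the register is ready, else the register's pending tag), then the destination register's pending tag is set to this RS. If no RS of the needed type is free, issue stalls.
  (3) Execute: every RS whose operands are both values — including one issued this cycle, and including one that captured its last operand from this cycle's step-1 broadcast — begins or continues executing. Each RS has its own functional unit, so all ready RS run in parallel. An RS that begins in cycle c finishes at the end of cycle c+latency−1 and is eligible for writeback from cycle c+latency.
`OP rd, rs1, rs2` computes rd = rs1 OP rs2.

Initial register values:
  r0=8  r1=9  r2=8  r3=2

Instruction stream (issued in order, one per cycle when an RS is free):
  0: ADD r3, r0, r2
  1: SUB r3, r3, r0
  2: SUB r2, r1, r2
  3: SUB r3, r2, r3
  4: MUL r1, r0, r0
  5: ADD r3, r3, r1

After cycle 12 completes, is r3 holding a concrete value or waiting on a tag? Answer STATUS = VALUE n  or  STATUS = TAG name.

cycle 1: issue ADD r3<-Add1 // r0:8,r1:9,r2:8,r3:Add1
cycle 2: issue SUB r3<-Add2 // r0:8,r1:9,r2:8,r3:Add2
cycle 3: CDB Add1=16; issue SUB r2<-Add1 // r0:8,r1:9,r2:Add1,r3:Add2
cycle 4: stall // r0:8,r1:9,r2:Add1,r3:Add2
cycle 5: CDB Add1=1; issue SUB r3<-Add1 // r0:8,r1:9,r2:1,r3:Add1
cycle 6: CDB Add2=8; issue MUL r1<-Mul1 // r0:8,r1:Mul1,r2:1,r3:Add1
cycle 7: issue ADD r3<-Add2 // r0:8,r1:Mul1,r2:1,r3:Add2
cycle 8: CDB Add1=-7 // r0:8,r1:Mul1,r2:1,r3:Add2
cycle 9: - // r0:8,r1:Mul1,r2:1,r3:Add2
cycle 10: CDB Mul1=64 // r0:8,r1:64,r2:1,r3:Add2
cycle 11: - // r0:8,r1:64,r2:1,r3:Add2
cycle 12: CDB Add2=57 // r0:8,r1:64,r2:1,r3:57

STATUS = VALUE 57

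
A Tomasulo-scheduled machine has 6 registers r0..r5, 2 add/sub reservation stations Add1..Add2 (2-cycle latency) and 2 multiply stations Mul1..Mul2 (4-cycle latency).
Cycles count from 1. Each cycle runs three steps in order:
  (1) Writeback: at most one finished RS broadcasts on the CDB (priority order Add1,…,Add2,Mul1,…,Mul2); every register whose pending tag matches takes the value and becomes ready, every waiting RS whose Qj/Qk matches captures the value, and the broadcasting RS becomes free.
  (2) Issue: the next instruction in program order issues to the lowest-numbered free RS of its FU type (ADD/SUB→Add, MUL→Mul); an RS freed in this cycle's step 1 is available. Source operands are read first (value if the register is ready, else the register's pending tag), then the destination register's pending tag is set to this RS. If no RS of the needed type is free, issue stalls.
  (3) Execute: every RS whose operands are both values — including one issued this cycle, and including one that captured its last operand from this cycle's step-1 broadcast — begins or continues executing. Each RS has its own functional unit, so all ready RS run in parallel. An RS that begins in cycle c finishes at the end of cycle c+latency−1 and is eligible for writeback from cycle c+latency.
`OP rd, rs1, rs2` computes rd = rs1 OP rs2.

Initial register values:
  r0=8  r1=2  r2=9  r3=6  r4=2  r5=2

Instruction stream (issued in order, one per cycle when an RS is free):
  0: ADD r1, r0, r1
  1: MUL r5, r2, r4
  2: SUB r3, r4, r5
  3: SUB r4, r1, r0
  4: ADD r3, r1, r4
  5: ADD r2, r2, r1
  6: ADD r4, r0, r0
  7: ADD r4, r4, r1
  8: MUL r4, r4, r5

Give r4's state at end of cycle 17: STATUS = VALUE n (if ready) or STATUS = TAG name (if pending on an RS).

STATUS = VALUE 468

c1: issue ADD r1<-Add1 | r0:8,r1:Add1,r2:9,r3:6,r4:2,r5:2
c2: issue MUL r5<-Mul1 | r0:8,r1:Add1,r2:9,r3:6,r4:2,r5:Mul1
c3: CDB Add1=10; issue SUB r3<-Add1 | r0:8,r1:10,r2:9,r3:Add1,r4:2,r5:Mul1
c4: issue SUB r4<-Add2 | r0:8,r1:10,r2:9,r3:Add1,r4:Add2,r5:Mul1
c5: stall | r0:8,r1:10,r2:9,r3:Add1,r4:Add2,r5:Mul1
c6: CDB Add2=2; issue ADD r3<-Add2 | r0:8,r1:10,r2:9,r3:Add2,r4:2,r5:Mul1
c7: CDB Mul1=18; stall | r0:8,r1:10,r2:9,r3:Add2,r4:2,r5:18
c8: CDB Add2=12; issue ADD r2<-Add2 | r0:8,r1:10,r2:Add2,r3:12,r4:2,r5:18
c9: CDB Add1=-16; issue ADD r4<-Add1 | r0:8,r1:10,r2:Add2,r3:12,r4:Add1,r5:18
c10: CDB Add2=19; issue ADD r4<-Add2 | r0:8,r1:10,r2:19,r3:12,r4:Add2,r5:18
c11: CDB Add1=16; issue MUL r4<-Mul1 | r0:8,r1:10,r2:19,r3:12,r4:Mul1,r5:18
c12: - | r0:8,r1:10,r2:19,r3:12,r4:Mul1,r5:18
c13: CDB Add2=26 | r0:8,r1:10,r2:19,r3:12,r4:Mul1,r5:18
c14: - | r0:8,r1:10,r2:19,r3:12,r4:Mul1,r5:18
c15: - | r0:8,r1:10,r2:19,r3:12,r4:Mul1,r5:18
c16: - | r0:8,r1:10,r2:19,r3:12,r4:Mul1,r5:18
c17: CDB Mul1=468 | r0:8,r1:10,r2:19,r3:12,r4:468,r5:18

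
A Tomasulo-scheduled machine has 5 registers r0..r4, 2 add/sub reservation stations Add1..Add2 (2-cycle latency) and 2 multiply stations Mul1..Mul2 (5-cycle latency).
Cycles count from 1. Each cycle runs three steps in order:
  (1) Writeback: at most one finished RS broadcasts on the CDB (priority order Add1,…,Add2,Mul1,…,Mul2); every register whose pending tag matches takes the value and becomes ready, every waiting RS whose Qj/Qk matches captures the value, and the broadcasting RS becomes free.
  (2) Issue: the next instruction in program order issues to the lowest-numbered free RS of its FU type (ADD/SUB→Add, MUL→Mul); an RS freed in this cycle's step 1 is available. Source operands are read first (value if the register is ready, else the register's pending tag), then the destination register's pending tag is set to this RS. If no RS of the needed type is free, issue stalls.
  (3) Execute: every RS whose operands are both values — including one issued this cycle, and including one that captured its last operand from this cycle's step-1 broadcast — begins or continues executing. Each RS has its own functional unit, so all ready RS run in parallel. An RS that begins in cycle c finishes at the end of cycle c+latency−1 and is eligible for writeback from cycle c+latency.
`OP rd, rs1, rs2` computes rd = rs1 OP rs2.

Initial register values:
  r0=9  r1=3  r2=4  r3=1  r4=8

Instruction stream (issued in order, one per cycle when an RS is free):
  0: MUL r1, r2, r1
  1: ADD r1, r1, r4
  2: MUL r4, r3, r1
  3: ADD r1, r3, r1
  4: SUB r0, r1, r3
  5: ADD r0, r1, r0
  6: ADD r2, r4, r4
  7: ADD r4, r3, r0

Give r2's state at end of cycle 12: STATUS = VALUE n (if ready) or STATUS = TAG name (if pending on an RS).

c1: issue MUL r1<-Mul1 | r0:9,r1:Mul1,r2:4,r3:1,r4:8
c2: issue ADD r1<-Add1 | r0:9,r1:Add1,r2:4,r3:1,r4:8
c3: issue MUL r4<-Mul2 | r0:9,r1:Add1,r2:4,r3:1,r4:Mul2
c4: issue ADD r1<-Add2 | r0:9,r1:Add2,r2:4,r3:1,r4:Mul2
c5: stall | r0:9,r1:Add2,r2:4,r3:1,r4:Mul2
c6: CDB Mul1=12; stall | r0:9,r1:Add2,r2:4,r3:1,r4:Mul2
c7: stall | r0:9,r1:Add2,r2:4,r3:1,r4:Mul2
c8: CDB Add1=20; issue SUB r0<-Add1 | r0:Add1,r1:Add2,r2:4,r3:1,r4:Mul2
c9: stall | r0:Add1,r1:Add2,r2:4,r3:1,r4:Mul2
c10: CDB Add2=21; issue ADD r0<-Add2 | r0:Add2,r1:21,r2:4,r3:1,r4:Mul2
c11: stall | r0:Add2,r1:21,r2:4,r3:1,r4:Mul2
c12: CDB Add1=20; issue ADD r2<-Add1 | r0:Add2,r1:21,r2:Add1,r3:1,r4:Mul2

STATUS = TAG Add1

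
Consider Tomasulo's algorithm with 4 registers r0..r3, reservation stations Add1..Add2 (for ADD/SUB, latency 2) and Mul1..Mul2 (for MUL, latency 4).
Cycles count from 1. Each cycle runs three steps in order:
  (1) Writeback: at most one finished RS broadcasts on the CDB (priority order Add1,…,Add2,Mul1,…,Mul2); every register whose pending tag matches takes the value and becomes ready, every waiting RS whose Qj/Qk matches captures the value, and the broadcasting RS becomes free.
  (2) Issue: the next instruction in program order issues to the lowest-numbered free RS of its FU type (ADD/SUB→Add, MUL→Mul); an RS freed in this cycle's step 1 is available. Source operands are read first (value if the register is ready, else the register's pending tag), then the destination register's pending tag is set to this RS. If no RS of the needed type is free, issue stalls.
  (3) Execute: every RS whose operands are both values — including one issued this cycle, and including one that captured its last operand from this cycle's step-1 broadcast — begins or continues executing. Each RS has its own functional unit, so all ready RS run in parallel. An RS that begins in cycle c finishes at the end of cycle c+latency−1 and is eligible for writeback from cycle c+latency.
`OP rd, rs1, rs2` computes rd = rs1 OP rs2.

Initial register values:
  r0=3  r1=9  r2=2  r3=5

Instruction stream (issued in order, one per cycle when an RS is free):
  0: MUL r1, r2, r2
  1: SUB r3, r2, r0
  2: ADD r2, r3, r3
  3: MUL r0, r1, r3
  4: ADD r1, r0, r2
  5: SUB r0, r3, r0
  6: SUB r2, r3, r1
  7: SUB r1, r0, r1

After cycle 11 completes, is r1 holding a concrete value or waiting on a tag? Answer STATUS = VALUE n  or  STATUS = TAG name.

STATUS = VALUE -6

  c1: issue MUL r1<-Mul1  regs: r0:3,r1:Mul1,r2:2,r3:5
  c2: issue SUB r3<-Add1  regs: r0:3,r1:Mul1,r2:2,r3:Add1
  c3: issue ADD r2<-Add2  regs: r0:3,r1:Mul1,r2:Add2,r3:Add1
  c4: CDB Add1=-1; issue MUL r0<-Mul2  regs: r0:Mul2,r1:Mul1,r2:Add2,r3:-1
  c5: CDB Mul1=4; issue ADD r1<-Add1  regs: r0:Mul2,r1:Add1,r2:Add2,r3:-1
  c6: CDB Add2=-2; issue SUB r0<-Add2  regs: r0:Add2,r1:Add1,r2:-2,r3:-1
  c7: stall  regs: r0:Add2,r1:Add1,r2:-2,r3:-1
  c8: stall  regs: r0:Add2,r1:Add1,r2:-2,r3:-1
  c9: CDB Mul2=-4; stall  regs: r0:Add2,r1:Add1,r2:-2,r3:-1
  c10: stall  regs: r0:Add2,r1:Add1,r2:-2,r3:-1
  c11: CDB Add1=-6; issue SUB r2<-Add1  regs: r0:Add2,r1:-6,r2:Add1,r3:-1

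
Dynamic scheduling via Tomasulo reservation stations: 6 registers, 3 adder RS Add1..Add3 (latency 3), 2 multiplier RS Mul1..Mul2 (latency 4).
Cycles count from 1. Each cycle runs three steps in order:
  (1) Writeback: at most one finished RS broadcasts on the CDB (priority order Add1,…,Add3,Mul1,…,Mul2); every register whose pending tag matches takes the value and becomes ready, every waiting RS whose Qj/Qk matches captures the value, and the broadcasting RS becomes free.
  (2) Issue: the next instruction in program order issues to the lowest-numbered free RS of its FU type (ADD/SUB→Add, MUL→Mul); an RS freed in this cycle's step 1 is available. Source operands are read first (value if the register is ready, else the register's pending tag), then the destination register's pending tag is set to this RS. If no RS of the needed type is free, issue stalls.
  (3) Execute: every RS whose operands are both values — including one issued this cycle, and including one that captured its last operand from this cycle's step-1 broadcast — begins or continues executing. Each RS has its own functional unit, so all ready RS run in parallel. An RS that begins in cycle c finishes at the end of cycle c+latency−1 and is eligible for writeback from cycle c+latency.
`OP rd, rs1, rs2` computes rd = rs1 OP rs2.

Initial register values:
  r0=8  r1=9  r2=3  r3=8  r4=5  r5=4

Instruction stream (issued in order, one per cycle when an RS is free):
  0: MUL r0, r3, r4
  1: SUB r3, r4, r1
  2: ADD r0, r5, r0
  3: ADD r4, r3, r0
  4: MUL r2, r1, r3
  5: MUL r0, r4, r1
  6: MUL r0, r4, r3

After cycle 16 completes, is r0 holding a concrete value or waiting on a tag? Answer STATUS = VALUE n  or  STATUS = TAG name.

cycle 1: issue MUL r0<-Mul1 // r0:Mul1,r1:9,r2:3,r3:8,r4:5,r5:4
cycle 2: issue SUB r3<-Add1 // r0:Mul1,r1:9,r2:3,r3:Add1,r4:5,r5:4
cycle 3: issue ADD r0<-Add2 // r0:Add2,r1:9,r2:3,r3:Add1,r4:5,r5:4
cycle 4: issue ADD r4<-Add3 // r0:Add2,r1:9,r2:3,r3:Add1,r4:Add3,r5:4
cycle 5: CDB Add1=-4; issue MUL r2<-Mul2 // r0:Add2,r1:9,r2:Mul2,r3:-4,r4:Add3,r5:4
cycle 6: CDB Mul1=40; issue MUL r0<-Mul1 // r0:Mul1,r1:9,r2:Mul2,r3:-4,r4:Add3,r5:4
cycle 7: stall // r0:Mul1,r1:9,r2:Mul2,r3:-4,r4:Add3,r5:4
cycle 8: stall // r0:Mul1,r1:9,r2:Mul2,r3:-4,r4:Add3,r5:4
cycle 9: CDB Add2=44; stall // r0:Mul1,r1:9,r2:Mul2,r3:-4,r4:Add3,r5:4
cycle 10: CDB Mul2=-36; issue MUL r0<-Mul2 // r0:Mul2,r1:9,r2:-36,r3:-4,r4:Add3,r5:4
cycle 11: - // r0:Mul2,r1:9,r2:-36,r3:-4,r4:Add3,r5:4
cycle 12: CDB Add3=40 // r0:Mul2,r1:9,r2:-36,r3:-4,r4:40,r5:4
cycle 13: - // r0:Mul2,r1:9,r2:-36,r3:-4,r4:40,r5:4
cycle 14: - // r0:Mul2,r1:9,r2:-36,r3:-4,r4:40,r5:4
cycle 15: - // r0:Mul2,r1:9,r2:-36,r3:-4,r4:40,r5:4
cycle 16: CDB Mul1=360 // r0:Mul2,r1:9,r2:-36,r3:-4,r4:40,r5:4

STATUS = TAG Mul2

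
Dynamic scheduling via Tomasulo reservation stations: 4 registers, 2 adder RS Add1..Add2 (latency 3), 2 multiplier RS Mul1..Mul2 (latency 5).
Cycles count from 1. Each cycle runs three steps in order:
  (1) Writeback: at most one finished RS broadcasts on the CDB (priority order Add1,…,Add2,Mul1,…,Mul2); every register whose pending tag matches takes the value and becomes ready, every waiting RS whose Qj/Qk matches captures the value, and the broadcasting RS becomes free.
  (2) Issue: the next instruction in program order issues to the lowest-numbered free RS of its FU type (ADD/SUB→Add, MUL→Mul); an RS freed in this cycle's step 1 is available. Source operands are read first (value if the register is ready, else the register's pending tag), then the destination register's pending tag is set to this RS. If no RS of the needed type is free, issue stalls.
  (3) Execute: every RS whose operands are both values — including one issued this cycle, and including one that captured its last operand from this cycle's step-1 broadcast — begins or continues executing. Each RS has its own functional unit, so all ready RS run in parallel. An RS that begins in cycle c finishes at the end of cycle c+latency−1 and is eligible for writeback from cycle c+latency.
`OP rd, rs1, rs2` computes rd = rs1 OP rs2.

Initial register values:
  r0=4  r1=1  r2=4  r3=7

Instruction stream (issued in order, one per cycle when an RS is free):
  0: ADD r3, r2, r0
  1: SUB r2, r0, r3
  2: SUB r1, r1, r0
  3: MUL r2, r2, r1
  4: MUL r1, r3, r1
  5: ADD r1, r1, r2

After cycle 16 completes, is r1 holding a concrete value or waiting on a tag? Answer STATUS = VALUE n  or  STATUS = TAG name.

cycle 1: issue ADD r3<-Add1 // r0:4,r1:1,r2:4,r3:Add1
cycle 2: issue SUB r2<-Add2 // r0:4,r1:1,r2:Add2,r3:Add1
cycle 3: stall // r0:4,r1:1,r2:Add2,r3:Add1
cycle 4: CDB Add1=8; issue SUB r1<-Add1 // r0:4,r1:Add1,r2:Add2,r3:8
cycle 5: issue MUL r2<-Mul1 // r0:4,r1:Add1,r2:Mul1,r3:8
cycle 6: issue MUL r1<-Mul2 // r0:4,r1:Mul2,r2:Mul1,r3:8
cycle 7: CDB Add1=-3; issue ADD r1<-Add1 // r0:4,r1:Add1,r2:Mul1,r3:8
cycle 8: CDB Add2=-4 // r0:4,r1:Add1,r2:Mul1,r3:8
cycle 9: - // r0:4,r1:Add1,r2:Mul1,r3:8
cycle 10: - // r0:4,r1:Add1,r2:Mul1,r3:8
cycle 11: - // r0:4,r1:Add1,r2:Mul1,r3:8
cycle 12: CDB Mul2=-24 // r0:4,r1:Add1,r2:Mul1,r3:8
cycle 13: CDB Mul1=12 // r0:4,r1:Add1,r2:12,r3:8
cycle 14: - // r0:4,r1:Add1,r2:12,r3:8
cycle 15: - // r0:4,r1:Add1,r2:12,r3:8
cycle 16: CDB Add1=-12 // r0:4,r1:-12,r2:12,r3:8

STATUS = VALUE -12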